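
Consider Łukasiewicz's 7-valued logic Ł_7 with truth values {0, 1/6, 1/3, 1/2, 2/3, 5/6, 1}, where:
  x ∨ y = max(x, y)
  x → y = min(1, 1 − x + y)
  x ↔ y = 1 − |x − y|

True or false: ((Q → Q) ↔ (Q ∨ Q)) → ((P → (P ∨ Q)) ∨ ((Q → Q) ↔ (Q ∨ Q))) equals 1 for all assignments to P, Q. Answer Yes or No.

At P = 5/6, Q = 1/3, for instance:
Q → Q = 1/3 → 1/3 = 1
Q ∨ Q = 1/3 ∨ 1/3 = 1/3
(Q → Q) ↔ (Q ∨ Q) = 1 ↔ 1/3 = 1/3
P ∨ Q = 5/6 ∨ 1/3 = 5/6
P → (P ∨ Q) = 5/6 → 5/6 = 1
(P → (P ∨ Q)) ∨ ((Q → Q) ↔ (Q ∨ Q)) = 1 ∨ 1/3 = 1
((Q → Q) ↔ (Q ∨ Q)) → ((P → (P ∨ Q)) ∨ ((Q → Q) ↔ (Q ∨ Q))) = 1/3 → 1 = 1
and checking the remaining 48 assignments likewise gives ≥ 1 in every case.

Yes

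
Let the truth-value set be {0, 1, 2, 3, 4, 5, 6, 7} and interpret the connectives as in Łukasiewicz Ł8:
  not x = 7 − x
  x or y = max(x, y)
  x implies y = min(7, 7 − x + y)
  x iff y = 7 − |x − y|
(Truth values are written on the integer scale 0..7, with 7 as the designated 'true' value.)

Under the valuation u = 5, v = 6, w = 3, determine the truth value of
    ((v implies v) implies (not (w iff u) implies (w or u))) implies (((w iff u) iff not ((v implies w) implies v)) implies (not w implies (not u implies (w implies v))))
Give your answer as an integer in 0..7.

v implies v = 6 implies 6 = 7
w iff u = 3 iff 5 = 5
not (w iff u) = not 5 = 2
w or u = 3 or 5 = 5
not (w iff u) implies (w or u) = 2 implies 5 = 7
(v implies v) implies (not (w iff u) implies (w or u)) = 7 implies 7 = 7
w iff u = 3 iff 5 = 5
v implies w = 6 implies 3 = 4
(v implies w) implies v = 4 implies 6 = 7
not ((v implies w) implies v) = not 7 = 0
(w iff u) iff not ((v implies w) implies v) = 5 iff 0 = 2
not w = not 3 = 4
not u = not 5 = 2
w implies v = 3 implies 6 = 7
not u implies (w implies v) = 2 implies 7 = 7
not w implies (not u implies (w implies v)) = 4 implies 7 = 7
((w iff u) iff not ((v implies w) implies v)) implies (not w implies (not u implies (w implies v))) = 2 implies 7 = 7
((v implies v) implies (not (w iff u) implies (w or u))) implies (((w iff u) iff not ((v implies w) implies v)) implies (not w implies (not u implies (w implies v)))) = 7 implies 7 = 7

7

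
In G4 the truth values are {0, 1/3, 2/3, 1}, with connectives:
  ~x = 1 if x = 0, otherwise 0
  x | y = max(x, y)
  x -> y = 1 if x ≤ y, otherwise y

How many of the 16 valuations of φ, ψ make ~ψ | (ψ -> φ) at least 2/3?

φ = 0, ψ = 0 ↦ 1  ≥
φ = 0, ψ = 1/3 ↦ 0  <
φ = 0, ψ = 2/3 ↦ 0  <
φ = 0, ψ = 1 ↦ 0  <
φ = 1/3, ψ = 0 ↦ 1  ≥
φ = 1/3, ψ = 1/3 ↦ 1  ≥
φ = 1/3, ψ = 2/3 ↦ 1/3  <
φ = 1/3, ψ = 1 ↦ 1/3  <
φ = 2/3, ψ = 0 ↦ 1  ≥
φ = 2/3, ψ = 1/3 ↦ 1  ≥
φ = 2/3, ψ = 2/3 ↦ 1  ≥
φ = 2/3, ψ = 1 ↦ 2/3  ≥
φ = 1, ψ = 0 ↦ 1  ≥
φ = 1, ψ = 1/3 ↦ 1  ≥
φ = 1, ψ = 2/3 ↦ 1  ≥
φ = 1, ψ = 1 ↦ 1  ≥
So 11 of the 16 assignments meet the threshold.

11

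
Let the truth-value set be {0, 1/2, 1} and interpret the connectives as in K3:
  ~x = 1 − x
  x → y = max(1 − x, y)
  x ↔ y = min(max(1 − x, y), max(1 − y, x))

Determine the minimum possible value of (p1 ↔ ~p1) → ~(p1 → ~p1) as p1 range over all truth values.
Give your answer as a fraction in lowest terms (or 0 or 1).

Take p1 = 1/2:
~p1 = ~1/2 = 1/2
p1 ↔ ~p1 = 1/2 ↔ 1/2 = 1/2
~p1 = ~1/2 = 1/2
p1 → ~p1 = 1/2 → 1/2 = 1/2
~(p1 → ~p1) = ~1/2 = 1/2
(p1 ↔ ~p1) → ~(p1 → ~p1) = 1/2 → 1/2 = 1/2
No assignment yields a value below 1/2, so this is the minimum.

1/2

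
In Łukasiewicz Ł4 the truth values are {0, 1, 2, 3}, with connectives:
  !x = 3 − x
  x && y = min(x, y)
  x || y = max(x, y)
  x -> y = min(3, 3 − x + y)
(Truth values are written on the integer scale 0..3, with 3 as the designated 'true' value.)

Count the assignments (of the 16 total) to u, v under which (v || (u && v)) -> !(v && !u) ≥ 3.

11

u = 0, v = 0 ↦ 3  ≥
u = 0, v = 1 ↦ 3  ≥
u = 0, v = 2 ↦ 2  <
u = 0, v = 3 ↦ 0  <
u = 1, v = 0 ↦ 3  ≥
u = 1, v = 1 ↦ 3  ≥
u = 1, v = 2 ↦ 2  <
u = 1, v = 3 ↦ 1  <
u = 2, v = 0 ↦ 3  ≥
u = 2, v = 1 ↦ 3  ≥
u = 2, v = 2 ↦ 3  ≥
u = 2, v = 3 ↦ 2  <
u = 3, v = 0 ↦ 3  ≥
u = 3, v = 1 ↦ 3  ≥
u = 3, v = 2 ↦ 3  ≥
u = 3, v = 3 ↦ 3  ≥
So 11 of the 16 assignments meet the threshold.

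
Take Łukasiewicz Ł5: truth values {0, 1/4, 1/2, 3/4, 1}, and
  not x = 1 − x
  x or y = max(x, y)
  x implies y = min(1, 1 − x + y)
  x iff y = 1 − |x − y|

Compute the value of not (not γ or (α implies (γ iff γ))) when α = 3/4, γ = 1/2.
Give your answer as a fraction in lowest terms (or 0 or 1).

not γ = not 1/2 = 1/2
γ iff γ = 1/2 iff 1/2 = 1
α implies (γ iff γ) = 3/4 implies 1 = 1
not γ or (α implies (γ iff γ)) = 1/2 or 1 = 1
not (not γ or (α implies (γ iff γ))) = not 1 = 0

0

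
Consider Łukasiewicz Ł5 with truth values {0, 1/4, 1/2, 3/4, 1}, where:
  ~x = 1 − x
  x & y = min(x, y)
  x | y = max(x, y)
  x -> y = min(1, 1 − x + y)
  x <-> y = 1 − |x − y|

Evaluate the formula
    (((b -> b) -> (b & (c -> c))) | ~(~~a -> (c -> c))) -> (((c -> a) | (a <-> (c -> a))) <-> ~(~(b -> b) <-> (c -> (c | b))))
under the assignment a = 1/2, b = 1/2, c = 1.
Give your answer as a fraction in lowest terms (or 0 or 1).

b -> b = 1/2 -> 1/2 = 1
c -> c = 1 -> 1 = 1
b & (c -> c) = 1/2 & 1 = 1/2
(b -> b) -> (b & (c -> c)) = 1 -> 1/2 = 1/2
~a = ~1/2 = 1/2
~~a = ~1/2 = 1/2
c -> c = 1 -> 1 = 1
~~a -> (c -> c) = 1/2 -> 1 = 1
~(~~a -> (c -> c)) = ~1 = 0
((b -> b) -> (b & (c -> c))) | ~(~~a -> (c -> c)) = 1/2 | 0 = 1/2
c -> a = 1 -> 1/2 = 1/2
c -> a = 1 -> 1/2 = 1/2
a <-> (c -> a) = 1/2 <-> 1/2 = 1
(c -> a) | (a <-> (c -> a)) = 1/2 | 1 = 1
b -> b = 1/2 -> 1/2 = 1
~(b -> b) = ~1 = 0
c | b = 1 | 1/2 = 1
c -> (c | b) = 1 -> 1 = 1
~(b -> b) <-> (c -> (c | b)) = 0 <-> 1 = 0
~(~(b -> b) <-> (c -> (c | b))) = ~0 = 1
((c -> a) | (a <-> (c -> a))) <-> ~(~(b -> b) <-> (c -> (c | b))) = 1 <-> 1 = 1
(((b -> b) -> (b & (c -> c))) | ~(~~a -> (c -> c))) -> (((c -> a) | (a <-> (c -> a))) <-> ~(~(b -> b) <-> (c -> (c | b)))) = 1/2 -> 1 = 1

1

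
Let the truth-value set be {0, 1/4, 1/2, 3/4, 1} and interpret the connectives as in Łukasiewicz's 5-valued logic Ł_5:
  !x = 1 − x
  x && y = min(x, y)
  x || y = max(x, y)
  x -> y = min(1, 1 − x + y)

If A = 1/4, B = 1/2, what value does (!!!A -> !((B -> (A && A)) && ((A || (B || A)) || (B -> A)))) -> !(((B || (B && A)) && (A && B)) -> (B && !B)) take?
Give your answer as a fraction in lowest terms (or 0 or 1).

1/2

!A = !1/4 = 3/4
!!A = !3/4 = 1/4
!!!A = !1/4 = 3/4
A && A = 1/4 && 1/4 = 1/4
B -> (A && A) = 1/2 -> 1/4 = 3/4
B || A = 1/2 || 1/4 = 1/2
A || (B || A) = 1/4 || 1/2 = 1/2
B -> A = 1/2 -> 1/4 = 3/4
(A || (B || A)) || (B -> A) = 1/2 || 3/4 = 3/4
(B -> (A && A)) && ((A || (B || A)) || (B -> A)) = 3/4 && 3/4 = 3/4
!((B -> (A && A)) && ((A || (B || A)) || (B -> A))) = !3/4 = 1/4
!!!A -> !((B -> (A && A)) && ((A || (B || A)) || (B -> A))) = 3/4 -> 1/4 = 1/2
B && A = 1/2 && 1/4 = 1/4
B || (B && A) = 1/2 || 1/4 = 1/2
A && B = 1/4 && 1/2 = 1/4
(B || (B && A)) && (A && B) = 1/2 && 1/4 = 1/4
!B = !1/2 = 1/2
B && !B = 1/2 && 1/2 = 1/2
((B || (B && A)) && (A && B)) -> (B && !B) = 1/4 -> 1/2 = 1
!(((B || (B && A)) && (A && B)) -> (B && !B)) = !1 = 0
(!!!A -> !((B -> (A && A)) && ((A || (B || A)) || (B -> A)))) -> !(((B || (B && A)) && (A && B)) -> (B && !B)) = 1/2 -> 0 = 1/2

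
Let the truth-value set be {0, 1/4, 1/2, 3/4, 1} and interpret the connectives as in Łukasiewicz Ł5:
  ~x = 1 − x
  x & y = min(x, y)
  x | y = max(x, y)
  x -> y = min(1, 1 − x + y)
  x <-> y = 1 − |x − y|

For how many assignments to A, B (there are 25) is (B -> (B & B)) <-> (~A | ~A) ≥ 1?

value 1: 5 assignments (counts)
value 3/4: 5 assignments
value 1/2: 5 assignments
value 1/4: 5 assignments
value 0: 5 assignments
So 5 of the 25 assignments meet the threshold.

5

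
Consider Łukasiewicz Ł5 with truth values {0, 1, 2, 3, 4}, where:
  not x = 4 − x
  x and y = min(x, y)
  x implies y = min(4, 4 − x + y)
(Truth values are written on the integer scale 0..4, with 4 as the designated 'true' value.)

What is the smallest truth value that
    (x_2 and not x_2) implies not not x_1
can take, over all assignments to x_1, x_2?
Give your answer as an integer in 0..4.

Take x_1 = 0, x_2 = 2:
not x_2 = not 2 = 2
x_2 and not x_2 = 2 and 2 = 2
not x_1 = not 0 = 4
not not x_1 = not 4 = 0
(x_2 and not x_2) implies not not x_1 = 2 implies 0 = 2
No assignment yields a value below 2, so this is the minimum.

2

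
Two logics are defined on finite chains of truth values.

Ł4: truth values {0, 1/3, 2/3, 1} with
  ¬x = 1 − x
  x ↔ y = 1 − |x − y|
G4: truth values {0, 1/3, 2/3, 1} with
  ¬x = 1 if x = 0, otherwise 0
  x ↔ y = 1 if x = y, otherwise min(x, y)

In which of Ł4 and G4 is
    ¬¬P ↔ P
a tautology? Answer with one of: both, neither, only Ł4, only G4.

In Ł4: every assignment gives 1 — tautology.
In G4: at P = 1/3 the value is 1/3 — not a tautology.

only Ł4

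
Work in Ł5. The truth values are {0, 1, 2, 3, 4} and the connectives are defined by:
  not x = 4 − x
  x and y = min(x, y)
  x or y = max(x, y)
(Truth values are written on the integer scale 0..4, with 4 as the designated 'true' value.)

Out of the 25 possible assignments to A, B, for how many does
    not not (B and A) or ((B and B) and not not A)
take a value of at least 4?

value 4: 1 assignment (counts)
value 3: 3 assignments
value 2: 5 assignments
value 1: 7 assignments
value 0: 9 assignments
So 1 of the 25 assignments meets the threshold.

1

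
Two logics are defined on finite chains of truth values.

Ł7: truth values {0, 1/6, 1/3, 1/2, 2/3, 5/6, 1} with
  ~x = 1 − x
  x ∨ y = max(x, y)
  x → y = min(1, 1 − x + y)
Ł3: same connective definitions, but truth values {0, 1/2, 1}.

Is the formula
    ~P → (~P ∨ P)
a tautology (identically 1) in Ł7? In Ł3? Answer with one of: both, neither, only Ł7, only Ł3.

both

In Ł7: every assignment gives 1 — tautology.
In Ł3: every assignment gives 1 — tautology.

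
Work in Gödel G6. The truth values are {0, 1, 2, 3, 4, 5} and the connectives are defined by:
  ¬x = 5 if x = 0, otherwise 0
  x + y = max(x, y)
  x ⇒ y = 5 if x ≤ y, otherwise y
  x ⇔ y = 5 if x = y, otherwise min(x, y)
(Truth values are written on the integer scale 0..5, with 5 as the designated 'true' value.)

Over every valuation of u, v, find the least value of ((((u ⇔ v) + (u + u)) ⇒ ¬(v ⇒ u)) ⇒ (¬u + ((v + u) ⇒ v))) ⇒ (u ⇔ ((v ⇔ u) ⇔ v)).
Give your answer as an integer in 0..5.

1

Take u = 1, v = 0:
u ⇔ v = 1 ⇔ 0 = 0
u + u = 1 + 1 = 1
(u ⇔ v) + (u + u) = 0 + 1 = 1
v ⇒ u = 0 ⇒ 1 = 5
¬(v ⇒ u) = ¬5 = 0
((u ⇔ v) + (u + u)) ⇒ ¬(v ⇒ u) = 1 ⇒ 0 = 0
¬u = ¬1 = 0
v + u = 0 + 1 = 1
(v + u) ⇒ v = 1 ⇒ 0 = 0
¬u + ((v + u) ⇒ v) = 0 + 0 = 0
(((u ⇔ v) + (u + u)) ⇒ ¬(v ⇒ u)) ⇒ (¬u + ((v + u) ⇒ v)) = 0 ⇒ 0 = 5
v ⇔ u = 0 ⇔ 1 = 0
(v ⇔ u) ⇔ v = 0 ⇔ 0 = 5
u ⇔ ((v ⇔ u) ⇔ v) = 1 ⇔ 5 = 1
((((u ⇔ v) + (u + u)) ⇒ ¬(v ⇒ u)) ⇒ (¬u + ((v + u) ⇒ v))) ⇒ (u ⇔ ((v ⇔ u) ⇔ v)) = 5 ⇒ 1 = 1
No assignment yields a value below 1, so this is the minimum.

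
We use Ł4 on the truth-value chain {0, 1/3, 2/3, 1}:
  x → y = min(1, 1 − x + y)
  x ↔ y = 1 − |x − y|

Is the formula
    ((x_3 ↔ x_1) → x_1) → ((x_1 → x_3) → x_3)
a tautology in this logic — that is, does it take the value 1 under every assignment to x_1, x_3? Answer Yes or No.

Counterexample: take x_1 = 1/3, x_3 = 0.
x_3 ↔ x_1 = 0 ↔ 1/3 = 2/3
(x_3 ↔ x_1) → x_1 = 2/3 → 1/3 = 2/3
x_1 → x_3 = 1/3 → 0 = 2/3
(x_1 → x_3) → x_3 = 2/3 → 0 = 1/3
((x_3 ↔ x_1) → x_1) → ((x_1 → x_3) → x_3) = 2/3 → 1/3 = 2/3
This gives 2/3 ≠ 1.

No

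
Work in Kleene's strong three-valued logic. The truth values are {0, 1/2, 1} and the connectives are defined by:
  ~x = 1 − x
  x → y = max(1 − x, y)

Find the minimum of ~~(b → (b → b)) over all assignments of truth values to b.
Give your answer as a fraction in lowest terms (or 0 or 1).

Take b = 1/2:
b → b = 1/2 → 1/2 = 1/2
b → (b → b) = 1/2 → 1/2 = 1/2
~(b → (b → b)) = ~1/2 = 1/2
~~(b → (b → b)) = ~1/2 = 1/2
No assignment yields a value below 1/2, so this is the minimum.

1/2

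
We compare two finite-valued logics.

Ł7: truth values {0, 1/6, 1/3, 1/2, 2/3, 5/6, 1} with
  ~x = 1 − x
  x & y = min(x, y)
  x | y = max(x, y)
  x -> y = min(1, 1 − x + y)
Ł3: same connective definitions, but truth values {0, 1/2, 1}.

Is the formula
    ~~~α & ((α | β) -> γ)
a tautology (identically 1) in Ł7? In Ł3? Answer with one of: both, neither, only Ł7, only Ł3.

neither

In Ł7: at α = 0, β = 1/6, γ = 0 the value is 5/6 — not a tautology.
In Ł3: at α = 0, β = 1/2, γ = 0 the value is 1/2 — not a tautology.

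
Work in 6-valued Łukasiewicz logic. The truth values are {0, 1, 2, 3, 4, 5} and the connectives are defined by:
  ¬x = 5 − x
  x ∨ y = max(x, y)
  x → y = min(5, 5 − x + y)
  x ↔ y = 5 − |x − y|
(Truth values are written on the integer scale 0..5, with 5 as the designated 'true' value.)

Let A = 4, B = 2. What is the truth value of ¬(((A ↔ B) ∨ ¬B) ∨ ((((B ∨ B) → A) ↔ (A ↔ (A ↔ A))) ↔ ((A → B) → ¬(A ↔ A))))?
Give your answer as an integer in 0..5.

2

A ↔ B = 4 ↔ 2 = 3
¬B = ¬2 = 3
(A ↔ B) ∨ ¬B = 3 ∨ 3 = 3
B ∨ B = 2 ∨ 2 = 2
(B ∨ B) → A = 2 → 4 = 5
A ↔ A = 4 ↔ 4 = 5
A ↔ (A ↔ A) = 4 ↔ 5 = 4
((B ∨ B) → A) ↔ (A ↔ (A ↔ A)) = 5 ↔ 4 = 4
A → B = 4 → 2 = 3
A ↔ A = 4 ↔ 4 = 5
¬(A ↔ A) = ¬5 = 0
(A → B) → ¬(A ↔ A) = 3 → 0 = 2
(((B ∨ B) → A) ↔ (A ↔ (A ↔ A))) ↔ ((A → B) → ¬(A ↔ A)) = 4 ↔ 2 = 3
((A ↔ B) ∨ ¬B) ∨ ((((B ∨ B) → A) ↔ (A ↔ (A ↔ A))) ↔ ((A → B) → ¬(A ↔ A))) = 3 ∨ 3 = 3
¬(((A ↔ B) ∨ ¬B) ∨ ((((B ∨ B) → A) ↔ (A ↔ (A ↔ A))) ↔ ((A → B) → ¬(A ↔ A)))) = ¬3 = 2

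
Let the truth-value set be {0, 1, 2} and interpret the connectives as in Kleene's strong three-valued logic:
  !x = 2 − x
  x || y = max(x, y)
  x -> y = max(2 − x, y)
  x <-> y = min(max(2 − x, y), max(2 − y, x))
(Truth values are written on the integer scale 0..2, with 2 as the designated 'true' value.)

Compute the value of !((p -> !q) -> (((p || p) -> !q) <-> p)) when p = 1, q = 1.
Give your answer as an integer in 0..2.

1

!q = !1 = 1
p -> !q = 1 -> 1 = 1
p || p = 1 || 1 = 1
!q = !1 = 1
(p || p) -> !q = 1 -> 1 = 1
((p || p) -> !q) <-> p = 1 <-> 1 = 1
(p -> !q) -> (((p || p) -> !q) <-> p) = 1 -> 1 = 1
!((p -> !q) -> (((p || p) -> !q) <-> p)) = !1 = 1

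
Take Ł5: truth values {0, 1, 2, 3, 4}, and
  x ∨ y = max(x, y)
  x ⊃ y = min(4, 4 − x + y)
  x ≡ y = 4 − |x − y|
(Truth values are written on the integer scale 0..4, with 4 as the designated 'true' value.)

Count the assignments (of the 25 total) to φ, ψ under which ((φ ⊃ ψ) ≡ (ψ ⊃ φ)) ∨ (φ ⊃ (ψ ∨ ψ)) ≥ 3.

value 4: 15 assignments (counts)
value 3: 4 assignments (counts)
value 2: 3 assignments
value 1: 2 assignments
value 0: 1 assignment
So 19 of the 25 assignments meet the threshold.

19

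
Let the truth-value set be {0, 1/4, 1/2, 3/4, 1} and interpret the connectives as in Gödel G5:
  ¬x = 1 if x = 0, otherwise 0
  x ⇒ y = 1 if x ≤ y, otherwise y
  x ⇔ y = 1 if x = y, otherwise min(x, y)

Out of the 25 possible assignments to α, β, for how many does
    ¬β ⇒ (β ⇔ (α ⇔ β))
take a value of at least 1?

value 1: 24 assignments (counts)
value 0: 1 assignment
So 24 of the 25 assignments meet the threshold.

24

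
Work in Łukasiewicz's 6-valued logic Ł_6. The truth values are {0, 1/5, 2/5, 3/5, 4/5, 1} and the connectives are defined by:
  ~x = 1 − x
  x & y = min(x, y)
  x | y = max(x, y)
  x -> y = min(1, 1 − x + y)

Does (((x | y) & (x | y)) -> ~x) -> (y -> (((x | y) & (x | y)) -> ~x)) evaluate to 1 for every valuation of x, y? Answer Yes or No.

Yes

At x = 0, y = 1/5, for instance:
x | y = 0 | 1/5 = 1/5
x | y = 0 | 1/5 = 1/5
(x | y) & (x | y) = 1/5 & 1/5 = 1/5
~x = ~0 = 1
((x | y) & (x | y)) -> ~x = 1/5 -> 1 = 1
y -> (((x | y) & (x | y)) -> ~x) = 1/5 -> 1 = 1
(((x | y) & (x | y)) -> ~x) -> (y -> (((x | y) & (x | y)) -> ~x)) = 1 -> 1 = 1
and checking the remaining 35 assignments likewise gives ≥ 1 in every case.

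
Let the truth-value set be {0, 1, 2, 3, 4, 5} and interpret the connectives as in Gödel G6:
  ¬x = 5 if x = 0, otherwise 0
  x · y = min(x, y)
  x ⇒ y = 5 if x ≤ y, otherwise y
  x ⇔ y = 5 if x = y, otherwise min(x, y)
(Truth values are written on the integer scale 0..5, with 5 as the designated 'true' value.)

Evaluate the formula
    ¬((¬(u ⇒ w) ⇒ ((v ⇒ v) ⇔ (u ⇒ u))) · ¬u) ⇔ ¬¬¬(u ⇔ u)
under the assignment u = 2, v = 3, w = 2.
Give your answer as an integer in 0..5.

u ⇒ w = 2 ⇒ 2 = 5
¬(u ⇒ w) = ¬5 = 0
v ⇒ v = 3 ⇒ 3 = 5
u ⇒ u = 2 ⇒ 2 = 5
(v ⇒ v) ⇔ (u ⇒ u) = 5 ⇔ 5 = 5
¬(u ⇒ w) ⇒ ((v ⇒ v) ⇔ (u ⇒ u)) = 0 ⇒ 5 = 5
¬u = ¬2 = 0
(¬(u ⇒ w) ⇒ ((v ⇒ v) ⇔ (u ⇒ u))) · ¬u = 5 · 0 = 0
¬((¬(u ⇒ w) ⇒ ((v ⇒ v) ⇔ (u ⇒ u))) · ¬u) = ¬0 = 5
u ⇔ u = 2 ⇔ 2 = 5
¬(u ⇔ u) = ¬5 = 0
¬¬(u ⇔ u) = ¬0 = 5
¬¬¬(u ⇔ u) = ¬5 = 0
¬((¬(u ⇒ w) ⇒ ((v ⇒ v) ⇔ (u ⇒ u))) · ¬u) ⇔ ¬¬¬(u ⇔ u) = 5 ⇔ 0 = 0

0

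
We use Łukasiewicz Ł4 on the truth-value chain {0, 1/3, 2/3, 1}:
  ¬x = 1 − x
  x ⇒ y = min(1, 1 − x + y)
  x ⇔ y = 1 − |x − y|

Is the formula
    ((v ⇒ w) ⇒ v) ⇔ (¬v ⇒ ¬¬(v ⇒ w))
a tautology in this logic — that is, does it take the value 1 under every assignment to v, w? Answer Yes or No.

Counterexample: take v = 0, w = 0.
v ⇒ w = 0 ⇒ 0 = 1
(v ⇒ w) ⇒ v = 1 ⇒ 0 = 0
¬v = ¬0 = 1
v ⇒ w = 0 ⇒ 0 = 1
¬(v ⇒ w) = ¬1 = 0
¬¬(v ⇒ w) = ¬0 = 1
¬v ⇒ ¬¬(v ⇒ w) = 1 ⇒ 1 = 1
((v ⇒ w) ⇒ v) ⇔ (¬v ⇒ ¬¬(v ⇒ w)) = 0 ⇔ 1 = 0
This gives 0 ≠ 1.

No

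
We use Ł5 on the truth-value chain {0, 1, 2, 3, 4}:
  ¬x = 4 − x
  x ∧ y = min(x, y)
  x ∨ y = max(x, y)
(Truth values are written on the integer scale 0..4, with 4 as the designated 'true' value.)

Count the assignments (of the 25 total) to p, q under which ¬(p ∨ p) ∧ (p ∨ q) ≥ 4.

1

value 4: 1 assignment (counts)
value 3: 3 assignments
value 2: 7 assignments
value 1: 8 assignments
value 0: 6 assignments
So 1 of the 25 assignments meets the threshold.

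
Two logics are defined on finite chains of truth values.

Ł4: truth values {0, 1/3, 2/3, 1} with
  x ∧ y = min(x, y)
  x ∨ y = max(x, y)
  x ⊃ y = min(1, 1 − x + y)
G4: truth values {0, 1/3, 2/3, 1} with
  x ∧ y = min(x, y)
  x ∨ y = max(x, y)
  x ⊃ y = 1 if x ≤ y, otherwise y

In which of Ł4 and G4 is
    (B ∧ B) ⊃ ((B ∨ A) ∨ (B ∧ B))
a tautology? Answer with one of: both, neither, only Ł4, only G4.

In Ł4: every assignment gives 1 — tautology.
In G4: every assignment gives 1 — tautology.

both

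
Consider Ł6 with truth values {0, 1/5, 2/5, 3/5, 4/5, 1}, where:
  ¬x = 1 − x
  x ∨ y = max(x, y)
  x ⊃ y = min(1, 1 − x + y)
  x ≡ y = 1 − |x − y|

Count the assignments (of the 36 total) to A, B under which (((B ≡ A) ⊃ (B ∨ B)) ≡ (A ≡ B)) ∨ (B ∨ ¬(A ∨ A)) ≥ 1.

14

value 1: 14 assignments (counts)
value 4/5: 13 assignments
value 3/5: 5 assignments
value 2/5: 2 assignments
value 1/5: 1 assignment
value 0: 1 assignment
So 14 of the 36 assignments meet the threshold.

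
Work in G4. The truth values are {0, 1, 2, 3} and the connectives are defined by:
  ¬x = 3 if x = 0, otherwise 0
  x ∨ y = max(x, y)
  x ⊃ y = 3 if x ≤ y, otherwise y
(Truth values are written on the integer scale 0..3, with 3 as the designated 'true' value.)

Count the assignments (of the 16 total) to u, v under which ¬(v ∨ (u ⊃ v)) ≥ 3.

3

u = 0, v = 0 ↦ 0  <
u = 0, v = 1 ↦ 0  <
u = 0, v = 2 ↦ 0  <
u = 0, v = 3 ↦ 0  <
u = 1, v = 0 ↦ 3  ≥
u = 1, v = 1 ↦ 0  <
u = 1, v = 2 ↦ 0  <
u = 1, v = 3 ↦ 0  <
u = 2, v = 0 ↦ 3  ≥
u = 2, v = 1 ↦ 0  <
u = 2, v = 2 ↦ 0  <
u = 2, v = 3 ↦ 0  <
u = 3, v = 0 ↦ 3  ≥
u = 3, v = 1 ↦ 0  <
u = 3, v = 2 ↦ 0  <
u = 3, v = 3 ↦ 0  <
So 3 of the 16 assignments meet the threshold.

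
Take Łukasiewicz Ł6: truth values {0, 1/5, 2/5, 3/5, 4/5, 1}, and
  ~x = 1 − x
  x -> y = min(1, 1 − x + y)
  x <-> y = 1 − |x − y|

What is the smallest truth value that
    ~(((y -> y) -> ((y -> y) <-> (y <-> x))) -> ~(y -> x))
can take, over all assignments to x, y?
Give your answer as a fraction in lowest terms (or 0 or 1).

Take x = 0, y = 3/5:
y -> y = 3/5 -> 3/5 = 1
y -> y = 3/5 -> 3/5 = 1
y <-> x = 3/5 <-> 0 = 2/5
(y -> y) <-> (y <-> x) = 1 <-> 2/5 = 2/5
(y -> y) -> ((y -> y) <-> (y <-> x)) = 1 -> 2/5 = 2/5
y -> x = 3/5 -> 0 = 2/5
~(y -> x) = ~2/5 = 3/5
((y -> y) -> ((y -> y) <-> (y <-> x))) -> ~(y -> x) = 2/5 -> 3/5 = 1
~(((y -> y) -> ((y -> y) <-> (y <-> x))) -> ~(y -> x)) = ~1 = 0
No assignment yields a value below 0, so this is the minimum.

0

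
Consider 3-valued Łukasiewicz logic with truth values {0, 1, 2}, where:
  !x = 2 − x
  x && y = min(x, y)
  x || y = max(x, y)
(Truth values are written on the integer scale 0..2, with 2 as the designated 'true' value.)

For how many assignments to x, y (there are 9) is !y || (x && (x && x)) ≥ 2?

x = 0, y = 0 ↦ 2  ≥
x = 0, y = 1 ↦ 1  <
x = 0, y = 2 ↦ 0  <
x = 1, y = 0 ↦ 2  ≥
x = 1, y = 1 ↦ 1  <
x = 1, y = 2 ↦ 1  <
x = 2, y = 0 ↦ 2  ≥
x = 2, y = 1 ↦ 2  ≥
x = 2, y = 2 ↦ 2  ≥
So 5 of the 9 assignments meet the threshold.

5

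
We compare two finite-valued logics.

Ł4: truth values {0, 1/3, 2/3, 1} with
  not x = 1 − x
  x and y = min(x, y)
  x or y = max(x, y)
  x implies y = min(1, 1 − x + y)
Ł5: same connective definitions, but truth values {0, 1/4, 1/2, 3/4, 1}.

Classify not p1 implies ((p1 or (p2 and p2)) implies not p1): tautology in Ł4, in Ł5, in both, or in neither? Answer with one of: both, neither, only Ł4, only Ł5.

In Ł4: every assignment gives 1 — tautology.
In Ł5: every assignment gives 1 — tautology.

both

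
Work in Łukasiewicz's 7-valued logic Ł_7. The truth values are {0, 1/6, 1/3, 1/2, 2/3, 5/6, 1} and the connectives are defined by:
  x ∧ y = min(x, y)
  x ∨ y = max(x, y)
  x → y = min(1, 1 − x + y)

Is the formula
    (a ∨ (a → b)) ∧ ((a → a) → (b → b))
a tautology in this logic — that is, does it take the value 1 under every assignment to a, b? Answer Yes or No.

Counterexample: take a = 1/6, b = 0.
a → b = 1/6 → 0 = 5/6
a ∨ (a → b) = 1/6 ∨ 5/6 = 5/6
a → a = 1/6 → 1/6 = 1
b → b = 0 → 0 = 1
(a → a) → (b → b) = 1 → 1 = 1
(a ∨ (a → b)) ∧ ((a → a) → (b → b)) = 5/6 ∧ 1 = 5/6
This gives 5/6 ≠ 1.

No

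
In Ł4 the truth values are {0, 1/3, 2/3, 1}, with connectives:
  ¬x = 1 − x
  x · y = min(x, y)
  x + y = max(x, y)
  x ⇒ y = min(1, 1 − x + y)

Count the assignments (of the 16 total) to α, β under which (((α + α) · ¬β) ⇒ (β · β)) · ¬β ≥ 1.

α = 0, β = 0 ↦ 1  ≥
α = 0, β = 1/3 ↦ 2/3  <
α = 0, β = 2/3 ↦ 1/3  <
α = 0, β = 1 ↦ 0  <
α = 1/3, β = 0 ↦ 2/3  <
α = 1/3, β = 1/3 ↦ 2/3  <
α = 1/3, β = 2/3 ↦ 1/3  <
α = 1/3, β = 1 ↦ 0  <
α = 2/3, β = 0 ↦ 1/3  <
α = 2/3, β = 1/3 ↦ 2/3  <
α = 2/3, β = 2/3 ↦ 1/3  <
α = 2/3, β = 1 ↦ 0  <
α = 1, β = 0 ↦ 0  <
α = 1, β = 1/3 ↦ 2/3  <
α = 1, β = 2/3 ↦ 1/3  <
α = 1, β = 1 ↦ 0  <
So 1 of the 16 assignments meets the threshold.

1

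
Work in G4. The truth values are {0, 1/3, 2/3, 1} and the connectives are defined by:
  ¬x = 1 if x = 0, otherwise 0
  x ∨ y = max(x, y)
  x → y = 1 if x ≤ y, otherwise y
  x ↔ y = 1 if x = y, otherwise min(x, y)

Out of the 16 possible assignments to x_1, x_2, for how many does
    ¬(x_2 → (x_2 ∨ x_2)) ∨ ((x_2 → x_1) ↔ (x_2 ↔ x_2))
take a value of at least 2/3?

x_1 = 0, x_2 = 0 ↦ 1  ≥
x_1 = 0, x_2 = 1/3 ↦ 0  <
x_1 = 0, x_2 = 2/3 ↦ 0  <
x_1 = 0, x_2 = 1 ↦ 0  <
x_1 = 1/3, x_2 = 0 ↦ 1  ≥
x_1 = 1/3, x_2 = 1/3 ↦ 1  ≥
x_1 = 1/3, x_2 = 2/3 ↦ 1/3  <
x_1 = 1/3, x_2 = 1 ↦ 1/3  <
x_1 = 2/3, x_2 = 0 ↦ 1  ≥
x_1 = 2/3, x_2 = 1/3 ↦ 1  ≥
x_1 = 2/3, x_2 = 2/3 ↦ 1  ≥
x_1 = 2/3, x_2 = 1 ↦ 2/3  ≥
x_1 = 1, x_2 = 0 ↦ 1  ≥
x_1 = 1, x_2 = 1/3 ↦ 1  ≥
x_1 = 1, x_2 = 2/3 ↦ 1  ≥
x_1 = 1, x_2 = 1 ↦ 1  ≥
So 11 of the 16 assignments meet the threshold.

11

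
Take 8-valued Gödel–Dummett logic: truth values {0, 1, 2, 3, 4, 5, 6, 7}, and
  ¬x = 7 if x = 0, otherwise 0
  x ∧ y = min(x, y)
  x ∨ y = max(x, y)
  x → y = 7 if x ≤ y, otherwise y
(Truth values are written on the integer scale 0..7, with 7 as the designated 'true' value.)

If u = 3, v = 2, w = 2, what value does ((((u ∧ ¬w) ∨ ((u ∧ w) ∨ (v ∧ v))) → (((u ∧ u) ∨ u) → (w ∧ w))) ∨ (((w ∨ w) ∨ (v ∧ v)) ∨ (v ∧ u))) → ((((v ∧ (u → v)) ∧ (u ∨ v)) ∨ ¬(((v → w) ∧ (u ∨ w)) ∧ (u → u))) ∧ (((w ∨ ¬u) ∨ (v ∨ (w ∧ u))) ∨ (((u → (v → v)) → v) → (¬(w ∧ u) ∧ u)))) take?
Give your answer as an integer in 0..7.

¬w = ¬2 = 0
u ∧ ¬w = 3 ∧ 0 = 0
u ∧ w = 3 ∧ 2 = 2
v ∧ v = 2 ∧ 2 = 2
(u ∧ w) ∨ (v ∧ v) = 2 ∨ 2 = 2
(u ∧ ¬w) ∨ ((u ∧ w) ∨ (v ∧ v)) = 0 ∨ 2 = 2
u ∧ u = 3 ∧ 3 = 3
(u ∧ u) ∨ u = 3 ∨ 3 = 3
w ∧ w = 2 ∧ 2 = 2
((u ∧ u) ∨ u) → (w ∧ w) = 3 → 2 = 2
((u ∧ ¬w) ∨ ((u ∧ w) ∨ (v ∧ v))) → (((u ∧ u) ∨ u) → (w ∧ w)) = 2 → 2 = 7
w ∨ w = 2 ∨ 2 = 2
v ∧ v = 2 ∧ 2 = 2
(w ∨ w) ∨ (v ∧ v) = 2 ∨ 2 = 2
v ∧ u = 2 ∧ 3 = 2
((w ∨ w) ∨ (v ∧ v)) ∨ (v ∧ u) = 2 ∨ 2 = 2
(((u ∧ ¬w) ∨ ((u ∧ w) ∨ (v ∧ v))) → (((u ∧ u) ∨ u) → (w ∧ w))) ∨ (((w ∨ w) ∨ (v ∧ v)) ∨ (v ∧ u)) = 7 ∨ 2 = 7
u → v = 3 → 2 = 2
v ∧ (u → v) = 2 ∧ 2 = 2
u ∨ v = 3 ∨ 2 = 3
(v ∧ (u → v)) ∧ (u ∨ v) = 2 ∧ 3 = 2
v → w = 2 → 2 = 7
u ∨ w = 3 ∨ 2 = 3
(v → w) ∧ (u ∨ w) = 7 ∧ 3 = 3
u → u = 3 → 3 = 7
((v → w) ∧ (u ∨ w)) ∧ (u → u) = 3 ∧ 7 = 3
¬(((v → w) ∧ (u ∨ w)) ∧ (u → u)) = ¬3 = 0
((v ∧ (u → v)) ∧ (u ∨ v)) ∨ ¬(((v → w) ∧ (u ∨ w)) ∧ (u → u)) = 2 ∨ 0 = 2
¬u = ¬3 = 0
w ∨ ¬u = 2 ∨ 0 = 2
w ∧ u = 2 ∧ 3 = 2
v ∨ (w ∧ u) = 2 ∨ 2 = 2
(w ∨ ¬u) ∨ (v ∨ (w ∧ u)) = 2 ∨ 2 = 2
v → v = 2 → 2 = 7
u → (v → v) = 3 → 7 = 7
(u → (v → v)) → v = 7 → 2 = 2
w ∧ u = 2 ∧ 3 = 2
¬(w ∧ u) = ¬2 = 0
¬(w ∧ u) ∧ u = 0 ∧ 3 = 0
((u → (v → v)) → v) → (¬(w ∧ u) ∧ u) = 2 → 0 = 0
((w ∨ ¬u) ∨ (v ∨ (w ∧ u))) ∨ (((u → (v → v)) → v) → (¬(w ∧ u) ∧ u)) = 2 ∨ 0 = 2
(((v ∧ (u → v)) ∧ (u ∨ v)) ∨ ¬(((v → w) ∧ (u ∨ w)) ∧ (u → u))) ∧ (((w ∨ ¬u) ∨ (v ∨ (w ∧ u))) ∨ (((u → (v → v)) → v) → (¬(w ∧ u) ∧ u))) = 2 ∧ 2 = 2
((((u ∧ ¬w) ∨ ((u ∧ w) ∨ (v ∧ v))) → (((u ∧ u) ∨ u) → (w ∧ w))) ∨ (((w ∨ w) ∨ (v ∧ v)) ∨ (v ∧ u))) → ((((v ∧ (u → v)) ∧ (u ∨ v)) ∨ ¬(((v → w) ∧ (u ∨ w)) ∧ (u → u))) ∧ (((w ∨ ¬u) ∨ (v ∨ (w ∧ u))) ∨ (((u → (v → v)) → v) → (¬(w ∧ u) ∧ u)))) = 7 → 2 = 2

2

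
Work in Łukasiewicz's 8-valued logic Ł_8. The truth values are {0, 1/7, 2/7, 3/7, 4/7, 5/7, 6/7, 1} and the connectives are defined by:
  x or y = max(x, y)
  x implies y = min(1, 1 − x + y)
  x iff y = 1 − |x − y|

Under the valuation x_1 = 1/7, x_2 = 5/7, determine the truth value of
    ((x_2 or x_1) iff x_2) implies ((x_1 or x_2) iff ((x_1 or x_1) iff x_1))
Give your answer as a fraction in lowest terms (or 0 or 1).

5/7

x_2 or x_1 = 5/7 or 1/7 = 5/7
(x_2 or x_1) iff x_2 = 5/7 iff 5/7 = 1
x_1 or x_2 = 1/7 or 5/7 = 5/7
x_1 or x_1 = 1/7 or 1/7 = 1/7
(x_1 or x_1) iff x_1 = 1/7 iff 1/7 = 1
(x_1 or x_2) iff ((x_1 or x_1) iff x_1) = 5/7 iff 1 = 5/7
((x_2 or x_1) iff x_2) implies ((x_1 or x_2) iff ((x_1 or x_1) iff x_1)) = 1 implies 5/7 = 5/7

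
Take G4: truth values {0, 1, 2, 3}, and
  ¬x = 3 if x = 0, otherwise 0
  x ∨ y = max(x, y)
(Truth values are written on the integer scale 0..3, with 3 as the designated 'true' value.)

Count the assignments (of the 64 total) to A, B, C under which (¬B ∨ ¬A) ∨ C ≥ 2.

46

value 3: 37 assignments (counts)
value 2: 9 assignments (counts)
value 1: 9 assignments
value 0: 9 assignments
So 46 of the 64 assignments meet the threshold.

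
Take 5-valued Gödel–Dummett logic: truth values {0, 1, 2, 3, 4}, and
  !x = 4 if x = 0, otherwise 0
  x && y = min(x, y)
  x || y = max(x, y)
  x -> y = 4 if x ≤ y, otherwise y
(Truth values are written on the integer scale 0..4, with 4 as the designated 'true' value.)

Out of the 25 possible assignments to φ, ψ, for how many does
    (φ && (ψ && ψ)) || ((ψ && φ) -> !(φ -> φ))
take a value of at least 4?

10

value 4: 10 assignments (counts)
value 3: 3 assignments
value 2: 5 assignments
value 1: 7 assignments
So 10 of the 25 assignments meet the threshold.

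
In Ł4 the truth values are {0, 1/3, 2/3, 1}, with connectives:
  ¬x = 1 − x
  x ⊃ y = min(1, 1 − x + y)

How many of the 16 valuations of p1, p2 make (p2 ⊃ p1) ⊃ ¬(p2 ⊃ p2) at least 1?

1

p1 = 0, p2 = 0 ↦ 0  <
p1 = 0, p2 = 1/3 ↦ 1/3  <
p1 = 0, p2 = 2/3 ↦ 2/3  <
p1 = 0, p2 = 1 ↦ 1  ≥
p1 = 1/3, p2 = 0 ↦ 0  <
p1 = 1/3, p2 = 1/3 ↦ 0  <
p1 = 1/3, p2 = 2/3 ↦ 1/3  <
p1 = 1/3, p2 = 1 ↦ 2/3  <
p1 = 2/3, p2 = 0 ↦ 0  <
p1 = 2/3, p2 = 1/3 ↦ 0  <
p1 = 2/3, p2 = 2/3 ↦ 0  <
p1 = 2/3, p2 = 1 ↦ 1/3  <
p1 = 1, p2 = 0 ↦ 0  <
p1 = 1, p2 = 1/3 ↦ 0  <
p1 = 1, p2 = 2/3 ↦ 0  <
p1 = 1, p2 = 1 ↦ 0  <
So 1 of the 16 assignments meets the threshold.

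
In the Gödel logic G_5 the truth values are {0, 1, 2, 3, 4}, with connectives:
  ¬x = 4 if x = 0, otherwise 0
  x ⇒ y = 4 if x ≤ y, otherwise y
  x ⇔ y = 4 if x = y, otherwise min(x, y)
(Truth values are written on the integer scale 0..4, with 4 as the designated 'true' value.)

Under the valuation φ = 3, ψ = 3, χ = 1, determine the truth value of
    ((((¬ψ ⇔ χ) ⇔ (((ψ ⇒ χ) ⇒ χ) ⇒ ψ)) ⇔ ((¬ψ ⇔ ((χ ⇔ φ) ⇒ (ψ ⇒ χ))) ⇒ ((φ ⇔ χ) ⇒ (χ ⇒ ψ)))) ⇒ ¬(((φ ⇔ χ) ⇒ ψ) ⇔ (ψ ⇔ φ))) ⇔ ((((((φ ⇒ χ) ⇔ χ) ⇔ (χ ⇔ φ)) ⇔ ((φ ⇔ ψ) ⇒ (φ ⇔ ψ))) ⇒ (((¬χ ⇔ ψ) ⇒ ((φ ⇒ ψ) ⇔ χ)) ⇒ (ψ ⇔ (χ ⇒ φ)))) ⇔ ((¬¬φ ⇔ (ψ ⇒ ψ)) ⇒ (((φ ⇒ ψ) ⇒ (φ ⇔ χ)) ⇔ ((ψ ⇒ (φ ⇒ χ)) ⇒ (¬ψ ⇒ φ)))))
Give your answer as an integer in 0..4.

¬ψ = ¬3 = 0
¬ψ ⇔ χ = 0 ⇔ 1 = 0
ψ ⇒ χ = 3 ⇒ 1 = 1
(ψ ⇒ χ) ⇒ χ = 1 ⇒ 1 = 4
((ψ ⇒ χ) ⇒ χ) ⇒ ψ = 4 ⇒ 3 = 3
(¬ψ ⇔ χ) ⇔ (((ψ ⇒ χ) ⇒ χ) ⇒ ψ) = 0 ⇔ 3 = 0
¬ψ = ¬3 = 0
χ ⇔ φ = 1 ⇔ 3 = 1
ψ ⇒ χ = 3 ⇒ 1 = 1
(χ ⇔ φ) ⇒ (ψ ⇒ χ) = 1 ⇒ 1 = 4
¬ψ ⇔ ((χ ⇔ φ) ⇒ (ψ ⇒ χ)) = 0 ⇔ 4 = 0
φ ⇔ χ = 3 ⇔ 1 = 1
χ ⇒ ψ = 1 ⇒ 3 = 4
(φ ⇔ χ) ⇒ (χ ⇒ ψ) = 1 ⇒ 4 = 4
(¬ψ ⇔ ((χ ⇔ φ) ⇒ (ψ ⇒ χ))) ⇒ ((φ ⇔ χ) ⇒ (χ ⇒ ψ)) = 0 ⇒ 4 = 4
((¬ψ ⇔ χ) ⇔ (((ψ ⇒ χ) ⇒ χ) ⇒ ψ)) ⇔ ((¬ψ ⇔ ((χ ⇔ φ) ⇒ (ψ ⇒ χ))) ⇒ ((φ ⇔ χ) ⇒ (χ ⇒ ψ))) = 0 ⇔ 4 = 0
φ ⇔ χ = 3 ⇔ 1 = 1
(φ ⇔ χ) ⇒ ψ = 1 ⇒ 3 = 4
ψ ⇔ φ = 3 ⇔ 3 = 4
((φ ⇔ χ) ⇒ ψ) ⇔ (ψ ⇔ φ) = 4 ⇔ 4 = 4
¬(((φ ⇔ χ) ⇒ ψ) ⇔ (ψ ⇔ φ)) = ¬4 = 0
(((¬ψ ⇔ χ) ⇔ (((ψ ⇒ χ) ⇒ χ) ⇒ ψ)) ⇔ ((¬ψ ⇔ ((χ ⇔ φ) ⇒ (ψ ⇒ χ))) ⇒ ((φ ⇔ χ) ⇒ (χ ⇒ ψ)))) ⇒ ¬(((φ ⇔ χ) ⇒ ψ) ⇔ (ψ ⇔ φ)) = 0 ⇒ 0 = 4
φ ⇒ χ = 3 ⇒ 1 = 1
(φ ⇒ χ) ⇔ χ = 1 ⇔ 1 = 4
χ ⇔ φ = 1 ⇔ 3 = 1
((φ ⇒ χ) ⇔ χ) ⇔ (χ ⇔ φ) = 4 ⇔ 1 = 1
φ ⇔ ψ = 3 ⇔ 3 = 4
φ ⇔ ψ = 3 ⇔ 3 = 4
(φ ⇔ ψ) ⇒ (φ ⇔ ψ) = 4 ⇒ 4 = 4
(((φ ⇒ χ) ⇔ χ) ⇔ (χ ⇔ φ)) ⇔ ((φ ⇔ ψ) ⇒ (φ ⇔ ψ)) = 1 ⇔ 4 = 1
¬χ = ¬1 = 0
¬χ ⇔ ψ = 0 ⇔ 3 = 0
φ ⇒ ψ = 3 ⇒ 3 = 4
(φ ⇒ ψ) ⇔ χ = 4 ⇔ 1 = 1
(¬χ ⇔ ψ) ⇒ ((φ ⇒ ψ) ⇔ χ) = 0 ⇒ 1 = 4
χ ⇒ φ = 1 ⇒ 3 = 4
ψ ⇔ (χ ⇒ φ) = 3 ⇔ 4 = 3
((¬χ ⇔ ψ) ⇒ ((φ ⇒ ψ) ⇔ χ)) ⇒ (ψ ⇔ (χ ⇒ φ)) = 4 ⇒ 3 = 3
((((φ ⇒ χ) ⇔ χ) ⇔ (χ ⇔ φ)) ⇔ ((φ ⇔ ψ) ⇒ (φ ⇔ ψ))) ⇒ (((¬χ ⇔ ψ) ⇒ ((φ ⇒ ψ) ⇔ χ)) ⇒ (ψ ⇔ (χ ⇒ φ))) = 1 ⇒ 3 = 4
¬φ = ¬3 = 0
¬¬φ = ¬0 = 4
ψ ⇒ ψ = 3 ⇒ 3 = 4
¬¬φ ⇔ (ψ ⇒ ψ) = 4 ⇔ 4 = 4
φ ⇒ ψ = 3 ⇒ 3 = 4
φ ⇔ χ = 3 ⇔ 1 = 1
(φ ⇒ ψ) ⇒ (φ ⇔ χ) = 4 ⇒ 1 = 1
φ ⇒ χ = 3 ⇒ 1 = 1
ψ ⇒ (φ ⇒ χ) = 3 ⇒ 1 = 1
¬ψ = ¬3 = 0
¬ψ ⇒ φ = 0 ⇒ 3 = 4
(ψ ⇒ (φ ⇒ χ)) ⇒ (¬ψ ⇒ φ) = 1 ⇒ 4 = 4
((φ ⇒ ψ) ⇒ (φ ⇔ χ)) ⇔ ((ψ ⇒ (φ ⇒ χ)) ⇒ (¬ψ ⇒ φ)) = 1 ⇔ 4 = 1
(¬¬φ ⇔ (ψ ⇒ ψ)) ⇒ (((φ ⇒ ψ) ⇒ (φ ⇔ χ)) ⇔ ((ψ ⇒ (φ ⇒ χ)) ⇒ (¬ψ ⇒ φ))) = 4 ⇒ 1 = 1
(((((φ ⇒ χ) ⇔ χ) ⇔ (χ ⇔ φ)) ⇔ ((φ ⇔ ψ) ⇒ (φ ⇔ ψ))) ⇒ (((¬χ ⇔ ψ) ⇒ ((φ ⇒ ψ) ⇔ χ)) ⇒ (ψ ⇔ (χ ⇒ φ)))) ⇔ ((¬¬φ ⇔ (ψ ⇒ ψ)) ⇒ (((φ ⇒ ψ) ⇒ (φ ⇔ χ)) ⇔ ((ψ ⇒ (φ ⇒ χ)) ⇒ (¬ψ ⇒ φ)))) = 4 ⇔ 1 = 1
((((¬ψ ⇔ χ) ⇔ (((ψ ⇒ χ) ⇒ χ) ⇒ ψ)) ⇔ ((¬ψ ⇔ ((χ ⇔ φ) ⇒ (ψ ⇒ χ))) ⇒ ((φ ⇔ χ) ⇒ (χ ⇒ ψ)))) ⇒ ¬(((φ ⇔ χ) ⇒ ψ) ⇔ (ψ ⇔ φ))) ⇔ ((((((φ ⇒ χ) ⇔ χ) ⇔ (χ ⇔ φ)) ⇔ ((φ ⇔ ψ) ⇒ (φ ⇔ ψ))) ⇒ (((¬χ ⇔ ψ) ⇒ ((φ ⇒ ψ) ⇔ χ)) ⇒ (ψ ⇔ (χ ⇒ φ)))) ⇔ ((¬¬φ ⇔ (ψ ⇒ ψ)) ⇒ (((φ ⇒ ψ) ⇒ (φ ⇔ χ)) ⇔ ((ψ ⇒ (φ ⇒ χ)) ⇒ (¬ψ ⇒ φ))))) = 4 ⇔ 1 = 1

1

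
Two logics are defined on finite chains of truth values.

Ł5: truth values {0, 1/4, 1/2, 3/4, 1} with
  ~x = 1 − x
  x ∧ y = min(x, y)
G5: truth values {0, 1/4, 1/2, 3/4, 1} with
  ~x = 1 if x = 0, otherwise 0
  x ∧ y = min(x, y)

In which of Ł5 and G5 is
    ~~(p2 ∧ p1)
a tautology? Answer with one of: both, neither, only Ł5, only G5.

In Ł5: at p1 = 0, p2 = 0 the value is 0 — not a tautology.
In G5: at p1 = 0, p2 = 0 the value is 0 — not a tautology.

neither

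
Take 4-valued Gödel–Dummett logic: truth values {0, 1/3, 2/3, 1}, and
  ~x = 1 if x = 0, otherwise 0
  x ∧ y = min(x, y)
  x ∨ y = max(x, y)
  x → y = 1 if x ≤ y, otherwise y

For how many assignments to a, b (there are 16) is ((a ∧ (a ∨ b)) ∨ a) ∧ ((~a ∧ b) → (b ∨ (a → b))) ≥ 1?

a = 0, b = 0 ↦ 0  <
a = 0, b = 1/3 ↦ 0  <
a = 0, b = 2/3 ↦ 0  <
a = 0, b = 1 ↦ 0  <
a = 1/3, b = 0 ↦ 1/3  <
a = 1/3, b = 1/3 ↦ 1/3  <
a = 1/3, b = 2/3 ↦ 1/3  <
a = 1/3, b = 1 ↦ 1/3  <
a = 2/3, b = 0 ↦ 2/3  <
a = 2/3, b = 1/3 ↦ 2/3  <
a = 2/3, b = 2/3 ↦ 2/3  <
a = 2/3, b = 1 ↦ 2/3  <
a = 1, b = 0 ↦ 1  ≥
a = 1, b = 1/3 ↦ 1  ≥
a = 1, b = 2/3 ↦ 1  ≥
a = 1, b = 1 ↦ 1  ≥
So 4 of the 16 assignments meet the threshold.

4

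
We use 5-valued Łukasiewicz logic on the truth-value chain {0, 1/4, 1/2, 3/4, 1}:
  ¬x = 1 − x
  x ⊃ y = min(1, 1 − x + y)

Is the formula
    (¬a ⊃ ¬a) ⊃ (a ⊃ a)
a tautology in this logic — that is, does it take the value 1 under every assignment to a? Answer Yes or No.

Yes

a = 0 ↦ 1
a = 1/4 ↦ 1
a = 1/2 ↦ 1
a = 3/4 ↦ 1
a = 1 ↦ 1
Every assignment gives a value ≥ 1.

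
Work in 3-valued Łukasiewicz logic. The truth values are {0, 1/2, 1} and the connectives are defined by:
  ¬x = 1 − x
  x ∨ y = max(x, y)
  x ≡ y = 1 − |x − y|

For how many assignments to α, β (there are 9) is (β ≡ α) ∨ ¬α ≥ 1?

5

α = 0, β = 0 ↦ 1  ≥
α = 0, β = 1/2 ↦ 1  ≥
α = 0, β = 1 ↦ 1  ≥
α = 1/2, β = 0 ↦ 1/2  <
α = 1/2, β = 1/2 ↦ 1  ≥
α = 1/2, β = 1 ↦ 1/2  <
α = 1, β = 0 ↦ 0  <
α = 1, β = 1/2 ↦ 1/2  <
α = 1, β = 1 ↦ 1  ≥
So 5 of the 9 assignments meet the threshold.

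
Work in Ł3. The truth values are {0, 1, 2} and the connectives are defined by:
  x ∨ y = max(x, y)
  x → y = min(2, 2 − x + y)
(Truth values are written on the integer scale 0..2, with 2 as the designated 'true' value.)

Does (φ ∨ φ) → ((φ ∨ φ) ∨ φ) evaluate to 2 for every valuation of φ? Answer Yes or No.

φ = 0 ↦ 2
φ = 1 ↦ 2
φ = 2 ↦ 2
Every assignment gives a value ≥ 2.

Yes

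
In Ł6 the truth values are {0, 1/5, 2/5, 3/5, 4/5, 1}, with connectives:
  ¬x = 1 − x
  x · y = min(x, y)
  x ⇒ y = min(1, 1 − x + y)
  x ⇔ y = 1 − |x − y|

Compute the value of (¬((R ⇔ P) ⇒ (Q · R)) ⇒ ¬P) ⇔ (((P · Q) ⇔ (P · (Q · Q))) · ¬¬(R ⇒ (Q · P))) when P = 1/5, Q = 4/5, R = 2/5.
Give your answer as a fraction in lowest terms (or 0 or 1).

4/5

R ⇔ P = 2/5 ⇔ 1/5 = 4/5
Q · R = 4/5 · 2/5 = 2/5
(R ⇔ P) ⇒ (Q · R) = 4/5 ⇒ 2/5 = 3/5
¬((R ⇔ P) ⇒ (Q · R)) = ¬3/5 = 2/5
¬P = ¬1/5 = 4/5
¬((R ⇔ P) ⇒ (Q · R)) ⇒ ¬P = 2/5 ⇒ 4/5 = 1
P · Q = 1/5 · 4/5 = 1/5
Q · Q = 4/5 · 4/5 = 4/5
P · (Q · Q) = 1/5 · 4/5 = 1/5
(P · Q) ⇔ (P · (Q · Q)) = 1/5 ⇔ 1/5 = 1
Q · P = 4/5 · 1/5 = 1/5
R ⇒ (Q · P) = 2/5 ⇒ 1/5 = 4/5
¬(R ⇒ (Q · P)) = ¬4/5 = 1/5
¬¬(R ⇒ (Q · P)) = ¬1/5 = 4/5
((P · Q) ⇔ (P · (Q · Q))) · ¬¬(R ⇒ (Q · P)) = 1 · 4/5 = 4/5
(¬((R ⇔ P) ⇒ (Q · R)) ⇒ ¬P) ⇔ (((P · Q) ⇔ (P · (Q · Q))) · ¬¬(R ⇒ (Q · P))) = 1 ⇔ 4/5 = 4/5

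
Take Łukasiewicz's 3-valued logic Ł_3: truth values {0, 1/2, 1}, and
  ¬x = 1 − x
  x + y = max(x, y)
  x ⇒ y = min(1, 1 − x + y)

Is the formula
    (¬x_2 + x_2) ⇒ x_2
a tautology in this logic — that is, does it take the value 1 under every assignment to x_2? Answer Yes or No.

No

Counterexample: take x_2 = 0.
¬x_2 = ¬0 = 1
¬x_2 + x_2 = 1 + 0 = 1
(¬x_2 + x_2) ⇒ x_2 = 1 ⇒ 0 = 0
This gives 0 ≠ 1.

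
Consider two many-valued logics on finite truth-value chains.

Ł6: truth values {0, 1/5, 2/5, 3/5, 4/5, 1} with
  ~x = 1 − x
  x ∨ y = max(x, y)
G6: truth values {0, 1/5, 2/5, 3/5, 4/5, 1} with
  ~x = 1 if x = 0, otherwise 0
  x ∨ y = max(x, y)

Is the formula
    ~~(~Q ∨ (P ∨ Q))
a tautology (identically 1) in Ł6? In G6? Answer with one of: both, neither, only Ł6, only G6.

only G6

In Ł6: at P = 0, Q = 1/5 the value is 4/5 — not a tautology.
In G6: every assignment gives 1 — tautology.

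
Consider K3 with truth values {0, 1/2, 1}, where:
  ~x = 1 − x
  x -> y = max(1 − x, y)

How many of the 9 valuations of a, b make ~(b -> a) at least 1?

a = 0, b = 0 ↦ 0  <
a = 0, b = 1/2 ↦ 1/2  <
a = 0, b = 1 ↦ 1  ≥
a = 1/2, b = 0 ↦ 0  <
a = 1/2, b = 1/2 ↦ 1/2  <
a = 1/2, b = 1 ↦ 1/2  <
a = 1, b = 0 ↦ 0  <
a = 1, b = 1/2 ↦ 0  <
a = 1, b = 1 ↦ 0  <
So 1 of the 9 assignments meets the threshold.

1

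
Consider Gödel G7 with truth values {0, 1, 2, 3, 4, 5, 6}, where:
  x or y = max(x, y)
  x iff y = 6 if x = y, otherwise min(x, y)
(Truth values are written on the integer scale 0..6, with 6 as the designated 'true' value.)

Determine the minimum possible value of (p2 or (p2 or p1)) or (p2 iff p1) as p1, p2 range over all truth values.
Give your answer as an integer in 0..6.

1

Take p1 = 0, p2 = 1:
p2 or p1 = 1 or 0 = 1
p2 or (p2 or p1) = 1 or 1 = 1
p2 iff p1 = 1 iff 0 = 0
(p2 or (p2 or p1)) or (p2 iff p1) = 1 or 0 = 1
No assignment yields a value below 1, so this is the minimum.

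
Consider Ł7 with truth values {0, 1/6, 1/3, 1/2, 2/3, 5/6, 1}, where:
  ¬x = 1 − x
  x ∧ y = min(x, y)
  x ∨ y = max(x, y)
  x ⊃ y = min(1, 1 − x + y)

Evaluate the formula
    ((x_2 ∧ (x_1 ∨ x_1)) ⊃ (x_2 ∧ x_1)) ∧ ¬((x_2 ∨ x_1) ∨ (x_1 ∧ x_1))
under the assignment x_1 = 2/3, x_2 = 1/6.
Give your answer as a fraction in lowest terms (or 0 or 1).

1/3

x_1 ∨ x_1 = 2/3 ∨ 2/3 = 2/3
x_2 ∧ (x_1 ∨ x_1) = 1/6 ∧ 2/3 = 1/6
x_2 ∧ x_1 = 1/6 ∧ 2/3 = 1/6
(x_2 ∧ (x_1 ∨ x_1)) ⊃ (x_2 ∧ x_1) = 1/6 ⊃ 1/6 = 1
x_2 ∨ x_1 = 1/6 ∨ 2/3 = 2/3
x_1 ∧ x_1 = 2/3 ∧ 2/3 = 2/3
(x_2 ∨ x_1) ∨ (x_1 ∧ x_1) = 2/3 ∨ 2/3 = 2/3
¬((x_2 ∨ x_1) ∨ (x_1 ∧ x_1)) = ¬2/3 = 1/3
((x_2 ∧ (x_1 ∨ x_1)) ⊃ (x_2 ∧ x_1)) ∧ ¬((x_2 ∨ x_1) ∨ (x_1 ∧ x_1)) = 1 ∧ 1/3 = 1/3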